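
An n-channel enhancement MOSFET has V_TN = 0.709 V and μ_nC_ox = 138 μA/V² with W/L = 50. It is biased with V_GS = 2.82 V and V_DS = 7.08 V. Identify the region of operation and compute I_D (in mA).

k_n = μ_nC_ox · (W/L) = 6.9 mA/V².
V_ov = V_GS − V_TN = 2.82 − 0.709 = 2.11 V.
Since V_DS = 7.08 V ≥ V_ov = 2.11 V, the device is in saturation.
I_D = ½ k_n V_ov² = 0.5 × 6.9 × 2.11² = 15.4 mA.

Saturation; I_D = 15.4 mA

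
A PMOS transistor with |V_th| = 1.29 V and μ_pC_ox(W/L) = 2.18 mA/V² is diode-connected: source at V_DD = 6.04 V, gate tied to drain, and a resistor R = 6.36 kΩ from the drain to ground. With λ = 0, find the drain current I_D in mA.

With gate tied to drain, V_SG = V_SD ≥ V_SG − |V_th|, so the device is in saturation.
KCL at the drain: ½ k_p (V_SG − |V_th|)² = (V_DD − V_SG)/R.
Let x = V_SG − 1.29. Then 6.93 x² + x − 4.75 = 0, giving x = 0.759 V (positive root), so V_SG = 2.05 V.
I_D = (V_DD − V_SG)/R = (6.04 − 2.05) / 6.36 = 0.628 mA.

I_D = 0.628 mA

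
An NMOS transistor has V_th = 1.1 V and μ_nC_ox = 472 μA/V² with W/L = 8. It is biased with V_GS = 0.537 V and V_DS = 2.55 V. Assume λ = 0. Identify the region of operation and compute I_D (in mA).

V_GS = 0.537 V < V_th = 1.1 V, so the transistor is in cutoff.

Cutoff; I_D = 0 mA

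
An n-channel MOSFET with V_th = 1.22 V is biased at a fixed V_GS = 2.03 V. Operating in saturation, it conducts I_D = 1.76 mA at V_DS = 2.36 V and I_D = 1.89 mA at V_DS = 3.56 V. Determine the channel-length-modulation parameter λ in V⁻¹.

λ = 0.0720 V⁻¹

With V_GS fixed, I_D ∝ (1 + λ V_DS) in saturation, so I_D2/I_D1 = (1 + λ V_DS2)/(1 + λ V_DS1).
1.89/1.76 = 1.074 = (1 + 3.56 λ)/(1 + 2.36 λ).
Solving: λ (I_D1 V_DS2 − I_D2 V_DS1) = I_D2 − I_D1, so λ = (1.89 − 1.76) / (1.76 × 3.56 − 1.89 × 2.36) = 0.13 / 1.81 = 0.072 V⁻¹.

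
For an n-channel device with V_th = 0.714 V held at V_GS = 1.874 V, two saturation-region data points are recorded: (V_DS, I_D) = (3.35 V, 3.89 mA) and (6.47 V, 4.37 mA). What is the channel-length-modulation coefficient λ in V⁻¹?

λ = 0.0456 V⁻¹

With V_GS fixed, I_D ∝ (1 + λ V_DS) in saturation, so I_D2/I_D1 = (1 + λ V_DS2)/(1 + λ V_DS1).
4.37/3.89 = 1.123 = (1 + 6.47 λ)/(1 + 3.35 λ).
Solving: λ (I_D1 V_DS2 − I_D2 V_DS1) = I_D2 − I_D1, so λ = (4.37 − 3.89) / (3.89 × 6.47 − 4.37 × 3.35) = 0.48 / 10.5 = 0.0456 V⁻¹.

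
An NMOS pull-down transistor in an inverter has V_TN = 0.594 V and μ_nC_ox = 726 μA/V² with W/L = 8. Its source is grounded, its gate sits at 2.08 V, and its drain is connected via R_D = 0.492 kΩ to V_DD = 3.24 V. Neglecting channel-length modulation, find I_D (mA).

V_GS = V_G = 2.08 V, so V_ov = 2.08 − 0.594 = 1.49 V.
k_n = μ_nC_ox · (W/L) = 5.808 mA/V².
Assume saturation: I_D = ½ k_n V_ov² = 0.5 × 5.808 × 1.49² = 6.41 mA, giving V_DS = V_DD − I_D R_D = 3.24 − 6.41 × 0.492 = 0.085 V.
But 0.085 V < V_ov = 1.49 V, so the device is actually in triode.
In triode I_D = k_n[V_ov V_DS − ½ V_DS²] and I_D = (V_DD − V_DS)/R_D. Equating: 1.43 V_DS² − 5.246 V_DS + 3.24 = 0, giving V_DS = 0.786 V (the root below V_ov).
I_D = (3.24 − 0.786) / 0.492 = 4.99 mA.

I_D = 4.99 mA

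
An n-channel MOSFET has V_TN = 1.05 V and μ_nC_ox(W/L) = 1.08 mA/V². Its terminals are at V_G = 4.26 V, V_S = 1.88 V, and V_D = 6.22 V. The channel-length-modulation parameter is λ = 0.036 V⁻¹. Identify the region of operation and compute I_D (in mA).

Saturation; I_D = 1.10 mA

V_GS = V_G − V_S = 4.26 − 1.88 = 2.38 V; V_DS = V_D − V_S = 6.22 − 1.88 = 4.34 V.
V_ov = V_GS − V_TN = 2.38 − 1.05 = 1.33 V.
Since V_DS = 4.34 V ≥ V_ov = 1.33 V, the device is in saturation.
I_D = ½ k_n V_ov² (1 + λ V_DS) = 0.5 × 1.08 × 1.33² × (1 + 0.036 × 4.34) = 1.1 mA.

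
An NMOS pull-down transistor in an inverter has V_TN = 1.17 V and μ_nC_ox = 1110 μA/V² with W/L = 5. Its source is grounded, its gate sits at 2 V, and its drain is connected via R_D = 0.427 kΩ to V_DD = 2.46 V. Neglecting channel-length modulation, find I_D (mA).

V_GS = V_G = 2 V, so V_ov = 2 − 1.17 = 0.83 V.
k_n = μ_nC_ox · (W/L) = 5.55 mA/V².
Assume saturation: I_D = ½ k_n V_ov² = 0.5 × 5.55 × 0.83² = 1.91 mA, giving V_DS = V_DD − I_D R_D = 2.46 − 1.91 × 0.427 = 1.64 V.
V_DS = 1.64 V ≥ V_ov = 0.83 V, confirming saturation.

I_D = 1.91 mA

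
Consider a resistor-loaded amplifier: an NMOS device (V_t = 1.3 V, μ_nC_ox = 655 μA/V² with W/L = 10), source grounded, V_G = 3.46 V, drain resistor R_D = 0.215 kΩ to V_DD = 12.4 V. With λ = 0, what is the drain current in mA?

V_GS = V_G = 3.46 V, so V_ov = 3.46 − 1.3 = 2.16 V.
k_n = μ_nC_ox · (W/L) = 6.55 mA/V².
Assume saturation: I_D = ½ k_n V_ov² = 0.5 × 6.55 × 2.16² = 15.3 mA, giving V_DS = V_DD − I_D R_D = 12.4 − 15.3 × 0.215 = 9.11 V.
V_DS = 9.11 V ≥ V_ov = 2.16 V, confirming saturation.

I_D = 15.3 mA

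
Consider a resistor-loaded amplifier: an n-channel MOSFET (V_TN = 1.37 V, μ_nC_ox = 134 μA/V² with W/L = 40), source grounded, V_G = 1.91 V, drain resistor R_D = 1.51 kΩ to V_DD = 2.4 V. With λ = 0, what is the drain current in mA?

I_D = 0.781 mA

V_GS = V_G = 1.91 V, so V_ov = 1.91 − 1.37 = 0.54 V.
k_n = μ_nC_ox · (W/L) = 5.36 mA/V².
Assume saturation: I_D = ½ k_n V_ov² = 0.5 × 5.36 × 0.54² = 0.781 mA, giving V_DS = V_DD − I_D R_D = 2.4 − 0.781 × 1.51 = 1.22 V.
V_DS = 1.22 V ≥ V_ov = 0.54 V, confirming saturation.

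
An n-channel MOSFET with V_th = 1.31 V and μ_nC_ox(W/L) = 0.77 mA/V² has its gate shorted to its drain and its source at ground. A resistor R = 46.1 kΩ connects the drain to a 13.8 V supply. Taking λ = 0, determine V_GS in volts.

With gate tied to drain, V_GS = V_DS ≥ V_GS − V_th, so the device is in saturation.
KCL at the drain: ½ k_n (V_GS − V_th)² = (V_DD − V_GS)/R.
Let x = V_GS − 1.31. Then 17.7 x² + x − 12.49 = 0, giving x = 0.811 V (positive root), so V_GS = 2.12 V.
I_D = (V_DD − V_GS)/R = (13.8 − 2.12) / 46.1 = 0.253 mA.

V_GS = 2.12 V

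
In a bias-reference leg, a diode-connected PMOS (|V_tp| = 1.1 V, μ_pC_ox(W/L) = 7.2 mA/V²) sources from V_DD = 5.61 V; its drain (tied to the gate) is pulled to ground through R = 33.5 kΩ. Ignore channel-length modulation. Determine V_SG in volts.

V_SG = 1.29 V

With gate tied to drain, V_SG = V_SD ≥ V_SG − |V_tp|, so the device is in saturation.
KCL at the drain: ½ k_p (V_SG − |V_tp|)² = (V_DD − V_SG)/R.
Let x = V_SG − 1.1. Then 121 x² + x − 4.51 = 0, giving x = 0.189 V (positive root), so V_SG = 1.29 V.
I_D = (V_DD − V_SG)/R = (5.61 − 1.29) / 33.5 = 0.129 mA.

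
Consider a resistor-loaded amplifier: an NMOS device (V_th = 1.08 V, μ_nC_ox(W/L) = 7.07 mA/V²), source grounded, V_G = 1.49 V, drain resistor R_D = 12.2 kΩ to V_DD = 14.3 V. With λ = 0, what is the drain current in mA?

V_GS = V_G = 1.49 V, so V_ov = 1.49 − 1.08 = 0.41 V.
Assume saturation: I_D = ½ k_n V_ov² = 0.5 × 7.07 × 0.41² = 0.594 mA, giving V_DS = V_DD − I_D R_D = 14.3 − 0.594 × 12.2 = 7.05 V.
V_DS = 7.05 V ≥ V_ov = 0.41 V, confirming saturation.

I_D = 0.594 mA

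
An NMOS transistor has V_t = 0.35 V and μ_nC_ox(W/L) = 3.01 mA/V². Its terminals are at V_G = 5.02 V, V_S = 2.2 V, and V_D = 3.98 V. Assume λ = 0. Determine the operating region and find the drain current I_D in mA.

V_GS = V_G − V_S = 5.02 − 2.2 = 2.82 V; V_DS = V_D − V_S = 3.98 − 2.2 = 1.78 V.
V_ov = V_GS − V_t = 2.82 − 0.35 = 2.47 V.
Since V_DS = 1.78 V < V_ov = 2.47 V, the device is in the triode region.
I_D = k_n [V_ov · V_DS − ½ V_DS²] = 3.01 × [2.47 × 1.78 − 0.5 × 1.78²] = 8.47 mA.

Triode; I_D = 8.47 mA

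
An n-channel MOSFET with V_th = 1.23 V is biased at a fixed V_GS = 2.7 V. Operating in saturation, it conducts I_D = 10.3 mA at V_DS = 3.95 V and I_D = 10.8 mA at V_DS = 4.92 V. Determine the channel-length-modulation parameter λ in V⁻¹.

With V_GS fixed, I_D ∝ (1 + λ V_DS) in saturation, so I_D2/I_D1 = (1 + λ V_DS2)/(1 + λ V_DS1).
10.8/10.3 = 1.049 = (1 + 4.92 λ)/(1 + 3.95 λ).
Solving: λ (I_D1 V_DS2 − I_D2 V_DS1) = I_D2 − I_D1, so λ = (10.8 − 10.3) / (10.3 × 4.92 − 10.8 × 3.95) = 0.5 / 8.02 = 0.0624 V⁻¹.

λ = 0.0624 V⁻¹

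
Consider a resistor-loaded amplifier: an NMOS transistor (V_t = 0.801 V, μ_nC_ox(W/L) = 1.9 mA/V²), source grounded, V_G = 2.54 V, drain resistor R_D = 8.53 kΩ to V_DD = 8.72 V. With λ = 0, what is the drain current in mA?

I_D = 0.984 mA

V_GS = V_G = 2.54 V, so V_ov = 2.54 − 0.801 = 1.74 V.
Assume saturation: I_D = ½ k_n V_ov² = 0.5 × 1.9 × 1.74² = 2.87 mA, giving V_DS = V_DD − I_D R_D = 8.72 − 2.87 × 8.53 = -15.8 V.
But -15.8 V < V_ov = 1.74 V, so the device is actually in triode.
In triode I_D = k_n[V_ov V_DS − ½ V_DS²] and I_D = (V_DD − V_DS)/R_D. Equating: 8.1 V_DS² − 29.18 V_DS + 8.72 = 0, giving V_DS = 0.329 V (the root below V_ov).
I_D = (8.72 − 0.329) / 8.53 = 0.984 mA.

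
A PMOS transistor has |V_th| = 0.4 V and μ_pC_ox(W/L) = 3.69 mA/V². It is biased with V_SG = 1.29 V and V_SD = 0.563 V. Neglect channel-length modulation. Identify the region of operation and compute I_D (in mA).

V_ov = V_SG − |V_th| = 1.29 − 0.4 = 0.89 V.
Since V_SD = 0.563 V < V_ov = 0.89 V, the device is in the triode region.
I_D = k_p [V_ov · V_SD − ½ V_SD²] = 3.69 × [0.89 × 0.563 − 0.5 × 0.563²] = 1.26 mA.

Triode; I_D = 1.26 mA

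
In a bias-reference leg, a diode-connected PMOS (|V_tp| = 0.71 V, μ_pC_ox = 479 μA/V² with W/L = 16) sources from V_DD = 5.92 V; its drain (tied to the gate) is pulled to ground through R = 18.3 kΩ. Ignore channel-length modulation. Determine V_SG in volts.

With gate tied to drain, V_SG = V_SD ≥ V_SG − |V_tp|, so the device is in saturation.
k_p = μ_pC_ox · (W/L) = 7.664 mA/V².
KCL at the drain: ½ k_p (V_SG − |V_tp|)² = (V_DD − V_SG)/R.
Let x = V_SG − 0.71. Then 70.1 x² + x − 5.21 = 0, giving x = 0.266 V (positive root), so V_SG = 0.976 V.
I_D = (V_DD − V_SG)/R = (5.92 − 0.976) / 18.3 = 0.27 mA.

V_SG = 0.976 V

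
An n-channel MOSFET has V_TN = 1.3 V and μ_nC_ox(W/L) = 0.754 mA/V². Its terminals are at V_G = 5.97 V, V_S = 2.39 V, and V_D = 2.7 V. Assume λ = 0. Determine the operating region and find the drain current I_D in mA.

Triode; I_D = 0.497 mA

V_GS = V_G − V_S = 5.97 − 2.39 = 3.58 V; V_DS = V_D − V_S = 2.7 − 2.39 = 0.31 V.
V_ov = V_GS − V_TN = 3.58 − 1.3 = 2.28 V.
Since V_DS = 0.31 V < V_ov = 2.28 V, the device is in the triode region.
I_D = k_n [V_ov · V_DS − ½ V_DS²] = 0.754 × [2.28 × 0.31 − 0.5 × 0.31²] = 0.497 mA.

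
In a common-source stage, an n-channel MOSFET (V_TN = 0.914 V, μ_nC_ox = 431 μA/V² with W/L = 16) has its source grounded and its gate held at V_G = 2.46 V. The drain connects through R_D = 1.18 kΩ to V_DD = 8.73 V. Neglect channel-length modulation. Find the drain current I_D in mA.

I_D = 6.66 mA

V_GS = V_G = 2.46 V, so V_ov = 2.46 − 0.914 = 1.55 V.
k_n = μ_nC_ox · (W/L) = 6.896 mA/V².
Assume saturation: I_D = ½ k_n V_ov² = 0.5 × 6.896 × 1.55² = 8.24 mA, giving V_DS = V_DD − I_D R_D = 8.73 − 8.24 × 1.18 = -0.995 V.
But -0.995 V < V_ov = 1.55 V, so the device is actually in triode.
In triode I_D = k_n[V_ov V_DS − ½ V_DS²] and I_D = (V_DD − V_DS)/R_D. Equating: 4.07 V_DS² − 13.58 V_DS + 8.73 = 0, giving V_DS = 0.869 V (the root below V_ov).
I_D = (8.73 − 0.869) / 1.18 = 6.66 mA.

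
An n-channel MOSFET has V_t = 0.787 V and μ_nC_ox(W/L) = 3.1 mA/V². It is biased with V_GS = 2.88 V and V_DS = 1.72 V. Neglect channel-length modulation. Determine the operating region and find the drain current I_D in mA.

Triode; I_D = 6.57 mA

V_ov = V_GS − V_t = 2.88 − 0.787 = 2.09 V.
Since V_DS = 1.72 V < V_ov = 2.09 V, the device is in the triode region.
I_D = k_n [V_ov · V_DS − ½ V_DS²] = 3.1 × [2.09 × 1.72 − 0.5 × 1.72²] = 6.57 mA.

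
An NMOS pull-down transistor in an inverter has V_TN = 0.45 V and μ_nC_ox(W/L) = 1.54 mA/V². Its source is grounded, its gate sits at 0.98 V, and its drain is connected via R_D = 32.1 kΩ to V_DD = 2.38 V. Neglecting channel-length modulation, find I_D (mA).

I_D = 0.0712 mA

V_GS = V_G = 0.98 V, so V_ov = 0.98 − 0.45 = 0.53 V.
Assume saturation: I_D = ½ k_n V_ov² = 0.5 × 1.54 × 0.53² = 0.216 mA, giving V_DS = V_DD − I_D R_D = 2.38 − 0.216 × 32.1 = -4.56 V.
But -4.56 V < V_ov = 0.53 V, so the device is actually in triode.
In triode I_D = k_n[V_ov V_DS − ½ V_DS²] and I_D = (V_DD − V_DS)/R_D. Equating: 24.7 V_DS² − 27.2 V_DS + 2.38 = 0, giving V_DS = 0.0958 V (the root below V_ov).
I_D = (2.38 − 0.0958) / 32.1 = 0.0712 mA.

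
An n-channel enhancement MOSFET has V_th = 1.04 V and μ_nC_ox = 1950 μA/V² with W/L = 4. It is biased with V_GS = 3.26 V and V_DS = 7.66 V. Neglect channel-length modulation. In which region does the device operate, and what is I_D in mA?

Saturation; I_D = 19.2 mA

k_n = μ_nC_ox · (W/L) = 7.8 mA/V².
V_ov = V_GS − V_th = 3.26 − 1.04 = 2.22 V.
Since V_DS = 7.66 V ≥ V_ov = 2.22 V, the device is in saturation.
I_D = ½ k_n V_ov² = 0.5 × 7.8 × 2.22² = 19.2 mA.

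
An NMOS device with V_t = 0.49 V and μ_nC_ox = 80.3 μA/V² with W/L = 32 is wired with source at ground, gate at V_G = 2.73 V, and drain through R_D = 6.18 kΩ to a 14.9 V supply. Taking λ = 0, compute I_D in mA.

I_D = 2.34 mA

V_GS = V_G = 2.73 V, so V_ov = 2.73 − 0.49 = 2.24 V.
k_n = μ_nC_ox · (W/L) = 2.57 mA/V².
Assume saturation: I_D = ½ k_n V_ov² = 0.5 × 2.57 × 2.24² = 6.45 mA, giving V_DS = V_DD − I_D R_D = 14.9 − 6.45 × 6.18 = -24.9 V.
But -24.9 V < V_ov = 2.24 V, so the device is actually in triode.
In triode I_D = k_n[V_ov V_DS − ½ V_DS²] and I_D = (V_DD − V_DS)/R_D. Equating: 7.94 V_DS² − 36.57 V_DS + 14.9 = 0, giving V_DS = 0.452 V (the root below V_ov).
I_D = (14.9 − 0.452) / 6.18 = 2.34 mA.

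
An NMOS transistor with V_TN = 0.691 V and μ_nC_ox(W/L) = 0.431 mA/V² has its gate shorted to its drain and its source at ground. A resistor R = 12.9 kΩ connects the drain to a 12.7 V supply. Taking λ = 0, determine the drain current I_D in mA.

I_D = 0.783 mA

With gate tied to drain, V_GS = V_DS ≥ V_GS − V_TN, so the device is in saturation.
KCL at the drain: ½ k_n (V_GS − V_TN)² = (V_DD − V_GS)/R.
Let x = V_GS − 0.691. Then 2.78 x² + x − 12.01 = 0, giving x = 1.91 V (positive root), so V_GS = 2.6 V.
I_D = (V_DD − V_GS)/R = (12.7 − 2.6) / 12.9 = 0.783 mA.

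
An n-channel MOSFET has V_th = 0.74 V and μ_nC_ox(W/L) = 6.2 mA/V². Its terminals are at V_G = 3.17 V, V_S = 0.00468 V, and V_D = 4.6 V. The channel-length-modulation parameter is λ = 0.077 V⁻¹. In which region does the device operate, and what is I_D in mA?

Saturation; I_D = 24.7 mA

V_GS = V_G − V_S = 3.17 − 0.00468 = 3.17 V; V_DS = V_D − V_S = 4.6 − 0.00468 = 4.6 V.
V_ov = V_GS − V_th = 3.17 − 0.74 = 2.43 V.
Since V_DS = 4.6 V ≥ V_ov = 2.43 V, the device is in saturation.
I_D = ½ k_n V_ov² (1 + λ V_DS) = 0.5 × 6.2 × 2.43² × (1 + 0.077 × 4.6) = 24.7 mA.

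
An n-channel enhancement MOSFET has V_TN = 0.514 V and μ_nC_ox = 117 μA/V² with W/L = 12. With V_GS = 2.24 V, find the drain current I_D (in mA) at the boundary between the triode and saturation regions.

I_D = 2.09 mA

At the boundary V_DS = V_ov = V_GS − V_TN = 2.24 − 0.514 = 1.73 V.
k_n = μ_nC_ox · (W/L) = 1.404 mA/V².
I_D = ½ k_n V_ov² = 0.5 × 1.404 × 1.73² = 2.09 mA.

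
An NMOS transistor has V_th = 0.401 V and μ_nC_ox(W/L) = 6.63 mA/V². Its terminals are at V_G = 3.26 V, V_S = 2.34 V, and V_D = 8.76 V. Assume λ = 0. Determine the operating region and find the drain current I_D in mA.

Saturation; I_D = 0.893 mA

V_GS = V_G − V_S = 3.26 − 2.34 = 0.92 V; V_DS = V_D − V_S = 8.76 − 2.34 = 6.42 V.
V_ov = V_GS − V_th = 0.92 − 0.401 = 0.519 V.
Since V_DS = 6.42 V ≥ V_ov = 0.519 V, the device is in saturation.
I_D = ½ k_n V_ov² = 0.5 × 6.63 × 0.519² = 0.893 mA.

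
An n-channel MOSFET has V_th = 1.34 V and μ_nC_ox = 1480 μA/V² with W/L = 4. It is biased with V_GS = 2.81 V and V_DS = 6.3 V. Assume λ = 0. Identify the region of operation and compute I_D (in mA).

k_n = μ_nC_ox · (W/L) = 5.92 mA/V².
V_ov = V_GS − V_th = 2.81 − 1.34 = 1.47 V.
Since V_DS = 6.3 V ≥ V_ov = 1.47 V, the device is in saturation.
I_D = ½ k_n V_ov² = 0.5 × 5.92 × 1.47² = 6.4 mA.

Saturation; I_D = 6.40 mA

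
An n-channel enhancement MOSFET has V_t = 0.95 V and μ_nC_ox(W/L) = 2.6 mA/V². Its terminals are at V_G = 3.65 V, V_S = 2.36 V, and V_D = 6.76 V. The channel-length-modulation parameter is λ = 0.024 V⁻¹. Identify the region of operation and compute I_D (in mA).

Saturation; I_D = 0.166 mA

V_GS = V_G − V_S = 3.65 − 2.36 = 1.29 V; V_DS = V_D − V_S = 6.76 − 2.36 = 4.4 V.
V_ov = V_GS − V_t = 1.29 − 0.95 = 0.34 V.
Since V_DS = 4.4 V ≥ V_ov = 0.34 V, the device is in saturation.
I_D = ½ k_n V_ov² (1 + λ V_DS) = 0.5 × 2.6 × 0.34² × (1 + 0.024 × 4.4) = 0.166 mA.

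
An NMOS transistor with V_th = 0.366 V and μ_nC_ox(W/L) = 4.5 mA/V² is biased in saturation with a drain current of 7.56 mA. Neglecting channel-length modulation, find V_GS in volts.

In saturation I_D = ½ k_n (V_GS − V_th)², so V_GS − V_th = √(2 I_D / k_n) = √(2 × 7.56 / 4.5) = 1.83 V.
V_GS = 0.366 + 1.83 = 2.2 V.

V_GS = 2.20 V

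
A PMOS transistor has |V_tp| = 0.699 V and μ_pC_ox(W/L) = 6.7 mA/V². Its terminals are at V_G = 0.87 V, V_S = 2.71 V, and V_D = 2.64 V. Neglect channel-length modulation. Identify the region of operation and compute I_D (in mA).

Triode; I_D = 0.519 mA

V_SG = V_S − V_G = 2.71 − 0.87 = 1.84 V; V_SD = V_S − V_D = 2.71 − 2.64 = 0.07 V.
V_ov = V_SG − |V_tp| = 1.84 − 0.699 = 1.14 V.
Since V_SD = 0.07 V < V_ov = 1.14 V, the device is in the triode region.
I_D = k_p [V_ov · V_SD − ½ V_SD²] = 6.7 × [1.14 × 0.07 − 0.5 × 0.07²] = 0.519 mA.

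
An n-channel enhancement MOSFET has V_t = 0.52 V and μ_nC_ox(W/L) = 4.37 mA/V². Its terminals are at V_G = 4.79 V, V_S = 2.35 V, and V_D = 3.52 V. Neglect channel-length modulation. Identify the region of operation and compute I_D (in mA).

V_GS = V_G − V_S = 4.79 − 2.35 = 2.44 V; V_DS = V_D − V_S = 3.52 − 2.35 = 1.17 V.
V_ov = V_GS − V_t = 2.44 − 0.52 = 1.92 V.
Since V_DS = 1.17 V < V_ov = 1.92 V, the device is in the triode region.
I_D = k_n [V_ov · V_DS − ½ V_DS²] = 4.37 × [1.92 × 1.17 − 0.5 × 1.17²] = 6.83 mA.

Triode; I_D = 6.83 mA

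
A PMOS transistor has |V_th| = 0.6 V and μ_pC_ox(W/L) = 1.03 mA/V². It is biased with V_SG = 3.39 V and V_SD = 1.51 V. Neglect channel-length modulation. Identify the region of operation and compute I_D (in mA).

V_ov = V_SG − |V_th| = 3.39 − 0.6 = 2.79 V.
Since V_SD = 1.51 V < V_ov = 2.79 V, the device is in the triode region.
I_D = k_p [V_ov · V_SD − ½ V_SD²] = 1.03 × [2.79 × 1.51 − 0.5 × 1.51²] = 3.17 mA.

Triode; I_D = 3.17 mA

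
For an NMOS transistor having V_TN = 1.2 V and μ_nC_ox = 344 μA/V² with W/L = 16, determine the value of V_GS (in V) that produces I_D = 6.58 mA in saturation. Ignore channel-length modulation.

k_n = μ_nC_ox · (W/L) = 5.504 mA/V².
In saturation I_D = ½ k_n (V_GS − V_TN)², so V_GS − V_TN = √(2 I_D / k_n) = √(2 × 6.58 / 5.504) = 1.55 V.
V_GS = 1.2 + 1.55 = 2.75 V.

V_GS = 2.75 V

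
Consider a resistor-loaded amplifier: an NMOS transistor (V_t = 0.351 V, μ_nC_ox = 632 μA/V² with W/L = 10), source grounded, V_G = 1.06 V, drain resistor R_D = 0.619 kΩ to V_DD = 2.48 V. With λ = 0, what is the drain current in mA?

I_D = 1.59 mA

V_GS = V_G = 1.06 V, so V_ov = 1.06 − 0.351 = 0.709 V.
k_n = μ_nC_ox · (W/L) = 6.32 mA/V².
Assume saturation: I_D = ½ k_n V_ov² = 0.5 × 6.32 × 0.709² = 1.59 mA, giving V_DS = V_DD − I_D R_D = 2.48 − 1.59 × 0.619 = 1.5 V.
V_DS = 1.5 V ≥ V_ov = 0.709 V, confirming saturation.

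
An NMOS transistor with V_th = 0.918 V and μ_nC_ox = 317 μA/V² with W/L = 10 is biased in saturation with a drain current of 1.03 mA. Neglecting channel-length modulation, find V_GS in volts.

V_GS = 1.72 V

k_n = μ_nC_ox · (W/L) = 3.17 mA/V².
In saturation I_D = ½ k_n (V_GS − V_th)², so V_GS − V_th = √(2 I_D / k_n) = √(2 × 1.03 / 3.17) = 0.806 V.
V_GS = 0.918 + 0.806 = 1.72 V.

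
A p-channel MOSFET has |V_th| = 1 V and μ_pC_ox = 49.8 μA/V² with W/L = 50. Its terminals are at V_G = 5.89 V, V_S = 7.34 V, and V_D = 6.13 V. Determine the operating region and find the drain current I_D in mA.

V_SG = V_S − V_G = 7.34 − 5.89 = 1.45 V; V_SD = V_S − V_D = 7.34 − 6.13 = 1.21 V.
k_p = μ_pC_ox · (W/L) = 2.49 mA/V².
V_ov = V_SG − |V_th| = 1.45 − 1 = 0.45 V.
Since V_SD = 1.21 V ≥ V_ov = 0.45 V, the device is in saturation.
I_D = ½ k_p V_ov² = 0.5 × 2.49 × 0.45² = 0.252 mA.

Saturation; I_D = 0.252 mA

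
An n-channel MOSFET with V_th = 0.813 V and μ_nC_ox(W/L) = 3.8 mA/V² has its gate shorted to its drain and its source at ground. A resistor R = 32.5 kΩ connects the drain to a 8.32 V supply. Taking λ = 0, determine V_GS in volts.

With gate tied to drain, V_GS = V_DS ≥ V_GS − V_th, so the device is in saturation.
KCL at the drain: ½ k_n (V_GS − V_th)² = (V_DD − V_GS)/R.
Let x = V_GS − 0.813. Then 61.8 x² + x − 7.507 = 0, giving x = 0.341 V (positive root), so V_GS = 1.15 V.
I_D = (V_DD − V_GS)/R = (8.32 − 1.15) / 32.5 = 0.221 mA.

V_GS = 1.15 V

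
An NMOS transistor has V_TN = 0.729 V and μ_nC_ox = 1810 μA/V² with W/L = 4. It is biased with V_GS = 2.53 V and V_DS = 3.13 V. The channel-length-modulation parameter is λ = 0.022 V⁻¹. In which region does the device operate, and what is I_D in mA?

k_n = μ_nC_ox · (W/L) = 7.24 mA/V².
V_ov = V_GS − V_TN = 2.53 − 0.729 = 1.8 V.
Since V_DS = 3.13 V ≥ V_ov = 1.8 V, the device is in saturation.
I_D = ½ k_n V_ov² (1 + λ V_DS) = 0.5 × 7.24 × 1.8² × (1 + 0.022 × 3.13) = 12.6 mA.

Saturation; I_D = 12.6 mA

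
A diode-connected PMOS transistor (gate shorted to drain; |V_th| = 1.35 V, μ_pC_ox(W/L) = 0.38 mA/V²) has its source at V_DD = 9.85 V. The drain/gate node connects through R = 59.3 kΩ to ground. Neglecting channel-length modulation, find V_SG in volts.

V_SG = 2.18 V

With gate tied to drain, V_SG = V_SD ≥ V_SG − |V_th|, so the device is in saturation.
KCL at the drain: ½ k_p (V_SG − |V_th|)² = (V_DD − V_SG)/R.
Let x = V_SG − 1.35. Then 11.3 x² + x − 8.5 = 0, giving x = 0.825 V (positive root), so V_SG = 2.18 V.
I_D = (V_DD − V_SG)/R = (9.85 − 2.18) / 59.3 = 0.129 mA.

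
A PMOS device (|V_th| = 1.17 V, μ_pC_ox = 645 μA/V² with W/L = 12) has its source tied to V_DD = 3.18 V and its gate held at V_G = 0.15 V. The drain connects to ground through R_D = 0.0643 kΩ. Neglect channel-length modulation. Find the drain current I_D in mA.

I_D = 13.4 mA

V_SG = V_DD − V_G = 3.18 − 0.15 = 3.03 V, so V_ov = 3.03 − 1.17 = 1.86 V.
k_p = μ_pC_ox · (W/L) = 7.74 mA/V².
Assume saturation: I_D = ½ k_p V_ov² = 0.5 × 7.74 × 1.86² = 13.4 mA, giving V_SD = V_DD − I_D R_D = 3.18 − 13.4 × 0.0643 = 2.32 V.
V_SD = 2.32 V ≥ V_ov = 1.86 V, confirming saturation.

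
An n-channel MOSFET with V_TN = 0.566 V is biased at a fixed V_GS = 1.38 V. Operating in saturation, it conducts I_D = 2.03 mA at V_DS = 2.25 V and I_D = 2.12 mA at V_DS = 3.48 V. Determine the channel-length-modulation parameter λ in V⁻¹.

With V_GS fixed, I_D ∝ (1 + λ V_DS) in saturation, so I_D2/I_D1 = (1 + λ V_DS2)/(1 + λ V_DS1).
2.12/2.03 = 1.044 = (1 + 3.48 λ)/(1 + 2.25 λ).
Solving: λ (I_D1 V_DS2 − I_D2 V_DS1) = I_D2 − I_D1, so λ = (2.12 − 2.03) / (2.03 × 3.48 − 2.12 × 2.25) = 0.09 / 2.29 = 0.0392 V⁻¹.

λ = 0.0392 V⁻¹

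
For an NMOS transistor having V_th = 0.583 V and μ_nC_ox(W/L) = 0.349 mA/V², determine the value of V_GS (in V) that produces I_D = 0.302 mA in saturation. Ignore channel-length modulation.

V_GS = 1.90 V

In saturation I_D = ½ k_n (V_GS − V_th)², so V_GS − V_th = √(2 I_D / k_n) = √(2 × 0.302 / 0.349) = 1.32 V.
V_GS = 0.583 + 1.32 = 1.9 V.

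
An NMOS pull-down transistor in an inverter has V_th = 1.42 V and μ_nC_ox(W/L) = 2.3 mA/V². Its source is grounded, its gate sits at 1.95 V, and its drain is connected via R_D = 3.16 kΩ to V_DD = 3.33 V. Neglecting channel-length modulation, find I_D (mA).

I_D = 0.323 mA

V_GS = V_G = 1.95 V, so V_ov = 1.95 − 1.42 = 0.53 V.
Assume saturation: I_D = ½ k_n V_ov² = 0.5 × 2.3 × 0.53² = 0.323 mA, giving V_DS = V_DD − I_D R_D = 3.33 − 0.323 × 3.16 = 2.31 V.
V_DS = 2.31 V ≥ V_ov = 0.53 V, confirming saturation.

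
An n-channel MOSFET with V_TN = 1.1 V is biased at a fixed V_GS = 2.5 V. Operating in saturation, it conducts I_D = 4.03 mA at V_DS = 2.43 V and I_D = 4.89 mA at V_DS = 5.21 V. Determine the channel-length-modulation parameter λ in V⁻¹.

With V_GS fixed, I_D ∝ (1 + λ V_DS) in saturation, so I_D2/I_D1 = (1 + λ V_DS2)/(1 + λ V_DS1).
4.89/4.03 = 1.213 = (1 + 5.21 λ)/(1 + 2.43 λ).
Solving: λ (I_D1 V_DS2 − I_D2 V_DS1) = I_D2 − I_D1, so λ = (4.89 − 4.03) / (4.03 × 5.21 − 4.89 × 2.43) = 0.86 / 9.11 = 0.0944 V⁻¹.

λ = 0.0944 V⁻¹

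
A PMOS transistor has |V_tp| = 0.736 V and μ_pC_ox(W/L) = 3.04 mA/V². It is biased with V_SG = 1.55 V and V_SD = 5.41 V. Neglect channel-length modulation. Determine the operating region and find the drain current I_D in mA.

V_ov = V_SG − |V_tp| = 1.55 − 0.736 = 0.814 V.
Since V_SD = 5.41 V ≥ V_ov = 0.814 V, the device is in saturation.
I_D = ½ k_p V_ov² = 0.5 × 3.04 × 0.814² = 1.01 mA.

Saturation; I_D = 1.01 mA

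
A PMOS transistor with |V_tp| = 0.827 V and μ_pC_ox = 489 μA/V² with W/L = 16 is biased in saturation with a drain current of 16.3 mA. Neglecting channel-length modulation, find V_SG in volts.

k_p = μ_pC_ox · (W/L) = 7.824 mA/V².
In saturation I_D = ½ k_p (V_SG − |V_tp|)², so V_SG − |V_tp| = √(2 I_D / k_p) = √(2 × 16.3 / 7.824) = 2.04 V.
V_SG = 0.827 + 2.04 = 2.87 V.

V_SG = 2.87 V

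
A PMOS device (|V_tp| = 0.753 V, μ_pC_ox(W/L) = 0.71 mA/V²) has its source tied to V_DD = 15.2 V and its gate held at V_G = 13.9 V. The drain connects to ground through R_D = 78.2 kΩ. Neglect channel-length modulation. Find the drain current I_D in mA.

I_D = 0.106 mA

V_SG = V_DD − V_G = 15.2 − 13.9 = 1.3 V, so V_ov = 1.3 − 0.753 = 0.547 V.
Assume saturation: I_D = ½ k_p V_ov² = 0.5 × 0.71 × 0.547² = 0.106 mA, giving V_SD = V_DD − I_D R_D = 15.2 − 0.106 × 78.2 = 6.89 V.
V_SD = 6.89 V ≥ V_ov = 0.547 V, confirming saturation.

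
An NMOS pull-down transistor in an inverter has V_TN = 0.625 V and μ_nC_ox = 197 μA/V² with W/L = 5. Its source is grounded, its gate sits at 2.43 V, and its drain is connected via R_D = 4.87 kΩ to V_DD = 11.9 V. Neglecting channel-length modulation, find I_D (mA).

I_D = 1.60 mA

V_GS = V_G = 2.43 V, so V_ov = 2.43 − 0.625 = 1.81 V.
k_n = μ_nC_ox · (W/L) = 0.985 mA/V².
Assume saturation: I_D = ½ k_n V_ov² = 0.5 × 0.985 × 1.81² = 1.6 mA, giving V_DS = V_DD − I_D R_D = 11.9 − 1.6 × 4.87 = 4.09 V.
V_DS = 4.09 V ≥ V_ov = 1.81 V, confirming saturation.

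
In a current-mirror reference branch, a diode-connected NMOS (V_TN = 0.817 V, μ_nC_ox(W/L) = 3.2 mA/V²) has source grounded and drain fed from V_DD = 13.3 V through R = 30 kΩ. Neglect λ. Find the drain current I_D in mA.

I_D = 0.399 mA

With gate tied to drain, V_GS = V_DS ≥ V_GS − V_TN, so the device is in saturation.
KCL at the drain: ½ k_n (V_GS − V_TN)² = (V_DD − V_GS)/R.
Let x = V_GS − 0.817. Then 48 x² + x − 12.48 = 0, giving x = 0.5 V (positive root), so V_GS = 1.32 V.
I_D = (V_DD − V_GS)/R = (13.3 − 1.32) / 30 = 0.399 mA.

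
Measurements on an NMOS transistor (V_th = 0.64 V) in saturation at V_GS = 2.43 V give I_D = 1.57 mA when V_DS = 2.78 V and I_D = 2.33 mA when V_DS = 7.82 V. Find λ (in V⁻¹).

λ = 0.131 V⁻¹

With V_GS fixed, I_D ∝ (1 + λ V_DS) in saturation, so I_D2/I_D1 = (1 + λ V_DS2)/(1 + λ V_DS1).
2.33/1.57 = 1.484 = (1 + 7.82 λ)/(1 + 2.78 λ).
Solving: λ (I_D1 V_DS2 − I_D2 V_DS1) = I_D2 − I_D1, so λ = (2.33 − 1.57) / (1.57 × 7.82 − 2.33 × 2.78) = 0.76 / 5.8 = 0.131 V⁻¹.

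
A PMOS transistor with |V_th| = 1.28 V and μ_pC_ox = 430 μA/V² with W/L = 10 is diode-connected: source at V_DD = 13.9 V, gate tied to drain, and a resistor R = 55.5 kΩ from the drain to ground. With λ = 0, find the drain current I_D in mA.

With gate tied to drain, V_SG = V_SD ≥ V_SG − |V_th|, so the device is in saturation.
k_p = μ_pC_ox · (W/L) = 4.3 mA/V².
KCL at the drain: ½ k_p (V_SG − |V_th|)² = (V_DD − V_SG)/R.
Let x = V_SG − 1.28. Then 119 x² + x − 12.62 = 0, giving x = 0.321 V (positive root), so V_SG = 1.6 V.
I_D = (V_DD − V_SG)/R = (13.9 − 1.6) / 55.5 = 0.222 mA.

I_D = 0.222 mA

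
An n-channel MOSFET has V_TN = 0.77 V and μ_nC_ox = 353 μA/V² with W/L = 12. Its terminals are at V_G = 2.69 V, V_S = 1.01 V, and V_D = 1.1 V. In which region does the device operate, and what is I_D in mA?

Triode; I_D = 0.330 mA

V_GS = V_G − V_S = 2.69 − 1.01 = 1.68 V; V_DS = V_D − V_S = 1.1 − 1.01 = 0.09 V.
k_n = μ_nC_ox · (W/L) = 4.236 mA/V².
V_ov = V_GS − V_TN = 1.68 − 0.77 = 0.91 V.
Since V_DS = 0.09 V < V_ov = 0.91 V, the device is in the triode region.
I_D = k_n [V_ov · V_DS − ½ V_DS²] = 4.236 × [0.91 × 0.09 − 0.5 × 0.09²] = 0.33 mA.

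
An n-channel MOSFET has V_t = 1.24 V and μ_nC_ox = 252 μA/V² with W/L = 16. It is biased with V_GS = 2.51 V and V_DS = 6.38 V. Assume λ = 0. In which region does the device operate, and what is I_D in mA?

Saturation; I_D = 3.25 mA

k_n = μ_nC_ox · (W/L) = 4.032 mA/V².
V_ov = V_GS − V_t = 2.51 − 1.24 = 1.27 V.
Since V_DS = 6.38 V ≥ V_ov = 1.27 V, the device is in saturation.
I_D = ½ k_n V_ov² = 0.5 × 4.032 × 1.27² = 3.25 mA.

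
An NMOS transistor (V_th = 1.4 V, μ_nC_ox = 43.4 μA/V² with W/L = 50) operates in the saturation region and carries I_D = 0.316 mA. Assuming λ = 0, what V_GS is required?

k_n = μ_nC_ox · (W/L) = 2.17 mA/V².
In saturation I_D = ½ k_n (V_GS − V_th)², so V_GS − V_th = √(2 I_D / k_n) = √(2 × 0.316 / 2.17) = 0.54 V.
V_GS = 1.4 + 0.54 = 1.94 V.

V_GS = 1.94 V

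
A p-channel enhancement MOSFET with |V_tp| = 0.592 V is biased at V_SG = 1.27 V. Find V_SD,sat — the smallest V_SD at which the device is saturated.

The boundary between triode and saturation is V_SD = V_SG − |V_tp| = V_ov.
V_ov = 1.27 − 0.592 = 0.678 V.

V_SD,sat = 0.678 V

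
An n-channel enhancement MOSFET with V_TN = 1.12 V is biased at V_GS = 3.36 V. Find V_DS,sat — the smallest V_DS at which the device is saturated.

The boundary between triode and saturation is V_DS = V_GS − V_TN = V_ov.
V_ov = 3.36 − 1.12 = 2.24 V.

V_DS,sat = 2.24 V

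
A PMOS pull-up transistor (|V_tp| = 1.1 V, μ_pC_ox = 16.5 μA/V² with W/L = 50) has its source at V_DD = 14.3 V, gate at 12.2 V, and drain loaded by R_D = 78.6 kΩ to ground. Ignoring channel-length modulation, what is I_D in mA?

I_D = 0.179 mA

V_SG = V_DD − V_G = 14.3 − 12.2 = 2.1 V, so V_ov = 2.1 − 1.1 = 1 V.
k_p = μ_pC_ox · (W/L) = 0.825 mA/V².
Assume saturation: I_D = ½ k_p V_ov² = 0.5 × 0.825 × 1² = 0.413 mA, giving V_SD = V_DD − I_D R_D = 14.3 − 0.413 × 78.6 = -18.1 V.
But -18.1 V < V_ov = 1 V, so the device is actually in triode.
In triode I_D = k_p[V_ov V_SD − ½ V_SD²] and I_D = (V_DD − V_SD)/R_D. Equating: 32.4 V_SD² − 65.85 V_SD + 14.3 = 0, giving V_SD = 0.247 V (the root below V_ov).
I_D = (14.3 − 0.247) / 78.6 = 0.179 mA.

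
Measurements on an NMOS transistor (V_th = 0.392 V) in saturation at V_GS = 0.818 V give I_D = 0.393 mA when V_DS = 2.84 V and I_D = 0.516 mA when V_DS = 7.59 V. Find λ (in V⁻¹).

With V_GS fixed, I_D ∝ (1 + λ V_DS) in saturation, so I_D2/I_D1 = (1 + λ V_DS2)/(1 + λ V_DS1).
0.516/0.393 = 1.313 = (1 + 7.59 λ)/(1 + 2.84 λ).
Solving: λ (I_D1 V_DS2 − I_D2 V_DS1) = I_D2 − I_D1, so λ = (0.516 − 0.393) / (0.393 × 7.59 − 0.516 × 2.84) = 0.123 / 1.52 = 0.0811 V⁻¹.

λ = 0.0811 V⁻¹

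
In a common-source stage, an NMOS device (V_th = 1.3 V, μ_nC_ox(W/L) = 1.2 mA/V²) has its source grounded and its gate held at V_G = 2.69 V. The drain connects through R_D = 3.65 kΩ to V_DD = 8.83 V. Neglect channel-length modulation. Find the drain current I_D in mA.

V_GS = V_G = 2.69 V, so V_ov = 2.69 − 1.3 = 1.39 V.
Assume saturation: I_D = ½ k_n V_ov² = 0.5 × 1.2 × 1.39² = 1.16 mA, giving V_DS = V_DD − I_D R_D = 8.83 − 1.16 × 3.65 = 4.6 V.
V_DS = 4.6 V ≥ V_ov = 1.39 V, confirming saturation.

I_D = 1.16 mA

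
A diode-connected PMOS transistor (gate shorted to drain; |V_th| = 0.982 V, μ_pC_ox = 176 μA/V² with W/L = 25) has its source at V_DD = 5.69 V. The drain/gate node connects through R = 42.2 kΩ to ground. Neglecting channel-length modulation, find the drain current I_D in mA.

I_D = 0.106 mA

With gate tied to drain, V_SG = V_SD ≥ V_SG − |V_th|, so the device is in saturation.
k_p = μ_pC_ox · (W/L) = 4.4 mA/V².
KCL at the drain: ½ k_p (V_SG − |V_th|)² = (V_DD − V_SG)/R.
Let x = V_SG − 0.982. Then 92.8 x² + x − 4.708 = 0, giving x = 0.22 V (positive root), so V_SG = 1.2 V.
I_D = (V_DD − V_SG)/R = (5.69 − 1.2) / 42.2 = 0.106 mA.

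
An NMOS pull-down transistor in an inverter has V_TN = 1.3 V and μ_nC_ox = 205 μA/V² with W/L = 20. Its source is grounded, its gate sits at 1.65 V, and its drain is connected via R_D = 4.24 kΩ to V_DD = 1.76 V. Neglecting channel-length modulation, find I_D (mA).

I_D = 0.251 mA

V_GS = V_G = 1.65 V, so V_ov = 1.65 − 1.3 = 0.35 V.
k_n = μ_nC_ox · (W/L) = 4.1 mA/V².
Assume saturation: I_D = ½ k_n V_ov² = 0.5 × 4.1 × 0.35² = 0.251 mA, giving V_DS = V_DD − I_D R_D = 1.76 − 0.251 × 4.24 = 0.695 V.
V_DS = 0.695 V ≥ V_ov = 0.35 V, confirming saturation.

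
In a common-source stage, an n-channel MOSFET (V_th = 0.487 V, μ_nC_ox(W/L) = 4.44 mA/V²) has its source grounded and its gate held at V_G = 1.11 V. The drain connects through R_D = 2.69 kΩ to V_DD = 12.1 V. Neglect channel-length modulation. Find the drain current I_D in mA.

V_GS = V_G = 1.11 V, so V_ov = 1.11 − 0.487 = 0.623 V.
Assume saturation: I_D = ½ k_n V_ov² = 0.5 × 4.44 × 0.623² = 0.862 mA, giving V_DS = V_DD − I_D R_D = 12.1 − 0.862 × 2.69 = 9.78 V.
V_DS = 9.78 V ≥ V_ov = 0.623 V, confirming saturation.

I_D = 0.862 mA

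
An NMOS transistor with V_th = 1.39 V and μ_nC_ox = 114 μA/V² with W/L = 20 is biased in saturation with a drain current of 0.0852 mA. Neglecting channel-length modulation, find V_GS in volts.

V_GS = 1.66 V

k_n = μ_nC_ox · (W/L) = 2.28 mA/V².
In saturation I_D = ½ k_n (V_GS − V_th)², so V_GS − V_th = √(2 I_D / k_n) = √(2 × 0.0852 / 2.28) = 0.273 V.
V_GS = 1.39 + 0.273 = 1.66 V.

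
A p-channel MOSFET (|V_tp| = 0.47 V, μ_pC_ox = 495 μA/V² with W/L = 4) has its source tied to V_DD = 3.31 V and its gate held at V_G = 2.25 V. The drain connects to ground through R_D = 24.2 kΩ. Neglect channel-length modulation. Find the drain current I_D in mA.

I_D = 0.132 mA

V_SG = V_DD − V_G = 3.31 − 2.25 = 1.06 V, so V_ov = 1.06 − 0.47 = 0.59 V.
k_p = μ_pC_ox · (W/L) = 1.98 mA/V².
Assume saturation: I_D = ½ k_p V_ov² = 0.5 × 1.98 × 0.59² = 0.345 mA, giving V_SD = V_DD − I_D R_D = 3.31 − 0.345 × 24.2 = -5.03 V.
But -5.03 V < V_ov = 0.59 V, so the device is actually in triode.
In triode I_D = k_p[V_ov V_SD − ½ V_SD²] and I_D = (V_DD − V_SD)/R_D. Equating: 24 V_SD² − 29.27 V_SD + 3.31 = 0, giving V_SD = 0.126 V (the root below V_ov).
I_D = (3.31 − 0.126) / 24.2 = 0.132 mA.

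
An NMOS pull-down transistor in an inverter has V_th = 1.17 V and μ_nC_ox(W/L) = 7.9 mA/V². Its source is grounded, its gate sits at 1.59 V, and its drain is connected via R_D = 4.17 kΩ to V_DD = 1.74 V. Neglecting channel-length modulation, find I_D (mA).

V_GS = V_G = 1.59 V, so V_ov = 1.59 − 1.17 = 0.42 V.
Assume saturation: I_D = ½ k_n V_ov² = 0.5 × 7.9 × 0.42² = 0.697 mA, giving V_DS = V_DD − I_D R_D = 1.74 − 0.697 × 4.17 = -1.17 V.
But -1.17 V < V_ov = 0.42 V, so the device is actually in triode.
In triode I_D = k_n[V_ov V_DS − ½ V_DS²] and I_D = (V_DD − V_DS)/R_D. Equating: 16.5 V_DS² − 14.84 V_DS + 1.74 = 0, giving V_DS = 0.139 V (the root below V_ov).
I_D = (1.74 − 0.139) / 4.17 = 0.384 mA.

I_D = 0.384 mA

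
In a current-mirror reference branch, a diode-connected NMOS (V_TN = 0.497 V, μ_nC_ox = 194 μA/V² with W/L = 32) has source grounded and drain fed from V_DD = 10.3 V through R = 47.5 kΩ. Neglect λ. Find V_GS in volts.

V_GS = 0.751 V

With gate tied to drain, V_GS = V_DS ≥ V_GS − V_TN, so the device is in saturation.
k_n = μ_nC_ox · (W/L) = 6.208 mA/V².
KCL at the drain: ½ k_n (V_GS − V_TN)² = (V_DD − V_GS)/R.
Let x = V_GS − 0.497. Then 147 x² + x − 9.803 = 0, giving x = 0.254 V (positive root), so V_GS = 0.751 V.
I_D = (V_DD − V_GS)/R = (10.3 − 0.751) / 47.5 = 0.201 mA.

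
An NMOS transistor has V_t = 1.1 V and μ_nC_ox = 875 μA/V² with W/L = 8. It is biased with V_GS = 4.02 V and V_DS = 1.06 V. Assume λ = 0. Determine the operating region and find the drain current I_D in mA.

Triode; I_D = 17.7 mA

k_n = μ_nC_ox · (W/L) = 7 mA/V².
V_ov = V_GS − V_t = 4.02 − 1.1 = 2.92 V.
Since V_DS = 1.06 V < V_ov = 2.92 V, the device is in the triode region.
I_D = k_n [V_ov · V_DS − ½ V_DS²] = 7 × [2.92 × 1.06 − 0.5 × 1.06²] = 17.7 mA.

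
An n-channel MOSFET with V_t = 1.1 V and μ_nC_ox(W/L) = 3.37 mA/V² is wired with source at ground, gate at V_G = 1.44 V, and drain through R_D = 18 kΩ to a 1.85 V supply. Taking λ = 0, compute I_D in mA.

V_GS = V_G = 1.44 V, so V_ov = 1.44 − 1.1 = 0.34 V.
Assume saturation: I_D = ½ k_n V_ov² = 0.5 × 3.37 × 0.34² = 0.195 mA, giving V_DS = V_DD − I_D R_D = 1.85 − 0.195 × 18 = -1.66 V.
But -1.66 V < V_ov = 0.34 V, so the device is actually in triode.
In triode I_D = k_n[V_ov V_DS − ½ V_DS²] and I_D = (V_DD − V_DS)/R_D. Equating: 30.3 V_DS² − 21.62 V_DS + 1.85 = 0, giving V_DS = 0.0994 V (the root below V_ov).
I_D = (1.85 − 0.0994) / 18 = 0.0973 mA.

I_D = 0.0973 mA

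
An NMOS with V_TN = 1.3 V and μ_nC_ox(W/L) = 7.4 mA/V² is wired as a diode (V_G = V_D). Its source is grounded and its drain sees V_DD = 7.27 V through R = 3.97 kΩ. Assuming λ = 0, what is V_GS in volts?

With gate tied to drain, V_GS = V_DS ≥ V_GS − V_TN, so the device is in saturation.
KCL at the drain: ½ k_n (V_GS − V_TN)² = (V_DD − V_GS)/R.
Let x = V_GS − 1.3. Then 14.7 x² + x − 5.97 = 0, giving x = 0.604 V (positive root), so V_GS = 1.9 V.
I_D = (V_DD − V_GS)/R = (7.27 − 1.9) / 3.97 = 1.35 mA.

V_GS = 1.90 V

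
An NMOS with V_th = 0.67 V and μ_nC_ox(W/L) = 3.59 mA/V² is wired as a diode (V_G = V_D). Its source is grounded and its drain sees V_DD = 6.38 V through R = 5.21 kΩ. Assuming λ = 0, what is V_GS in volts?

With gate tied to drain, V_GS = V_DS ≥ V_GS − V_th, so the device is in saturation.
KCL at the drain: ½ k_n (V_GS − V_th)² = (V_DD − V_GS)/R.
Let x = V_GS − 0.67. Then 9.35 x² + x − 5.71 = 0, giving x = 0.73 V (positive root), so V_GS = 1.4 V.
I_D = (V_DD − V_GS)/R = (6.38 − 1.4) / 5.21 = 0.956 mA.

V_GS = 1.40 V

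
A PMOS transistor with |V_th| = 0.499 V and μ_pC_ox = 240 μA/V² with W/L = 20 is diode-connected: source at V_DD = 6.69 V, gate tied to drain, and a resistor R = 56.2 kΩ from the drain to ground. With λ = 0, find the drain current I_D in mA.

With gate tied to drain, V_SG = V_SD ≥ V_SG − |V_th|, so the device is in saturation.
k_p = μ_pC_ox · (W/L) = 4.8 mA/V².
KCL at the drain: ½ k_p (V_SG − |V_th|)² = (V_DD − V_SG)/R.
Let x = V_SG − 0.499. Then 135 x² + x − 6.191 = 0, giving x = 0.211 V (positive root), so V_SG = 0.71 V.
I_D = (V_DD − V_SG)/R = (6.69 − 0.71) / 56.2 = 0.106 mA.

I_D = 0.106 mA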